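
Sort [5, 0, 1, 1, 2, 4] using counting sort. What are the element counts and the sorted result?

Count array: [1, 2, 1, 0, 1, 1]
(count[i] = number of elements equal to i)
Cumulative count: [1, 3, 4, 4, 5, 6]
Sorted: [0, 1, 1, 2, 4, 5]


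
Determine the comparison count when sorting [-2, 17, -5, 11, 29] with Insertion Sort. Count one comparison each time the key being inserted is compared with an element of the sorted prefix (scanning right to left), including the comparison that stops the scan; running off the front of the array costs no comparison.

Insert 17: -2 <= 17 (stop) = 1 comparison(s) -> [-2, 17, -5, 11, 29]
Insert -5: 17 > -5 (shift), -2 > -5 (shift), reached front = 2 comparison(s) -> [-5, -2, 17, 11, 29]
Insert 11: 17 > 11 (shift), -2 <= 11 (stop) = 2 comparison(s) -> [-5, -2, 11, 17, 29]
Insert 29: 17 <= 29 (stop) = 1 comparison(s) -> [-5, -2, 11, 17, 29]
Total comparisons: 1 + 2 + 2 + 1 = 6


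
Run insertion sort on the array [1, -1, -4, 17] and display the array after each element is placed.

First element 1 is already 'sorted'
Insert -1: shifted 1 elements -> [-1, 1, -4, 17]
Insert -4: shifted 2 elements -> [-4, -1, 1, 17]
Insert 17: shifted 0 elements -> [-4, -1, 1, 17]


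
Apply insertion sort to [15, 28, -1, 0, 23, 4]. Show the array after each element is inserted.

First element 15 is already 'sorted'
Insert 28: shifted 0 elements -> [15, 28, -1, 0, 23, 4]
Insert -1: shifted 2 elements -> [-1, 15, 28, 0, 23, 4]
Insert 0: shifted 2 elements -> [-1, 0, 15, 28, 23, 4]
Insert 23: shifted 1 elements -> [-1, 0, 15, 23, 28, 4]
Insert 4: shifted 3 elements -> [-1, 0, 4, 15, 23, 28]


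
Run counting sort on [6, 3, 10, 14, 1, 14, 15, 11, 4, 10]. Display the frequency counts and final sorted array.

Count array: [0, 1, 0, 1, 1, 0, 1, 0, 0, 0, 2, 1, 0, 0, 2, 1]
(count[i] = number of elements equal to i)
Cumulative count: [0, 1, 1, 2, 3, 3, 4, 4, 4, 4, 6, 7, 7, 7, 9, 10]
Sorted: [1, 3, 4, 6, 10, 10, 11, 14, 14, 15]


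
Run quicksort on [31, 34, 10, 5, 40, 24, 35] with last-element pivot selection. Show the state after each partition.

Partition 1: pivot=35 at index 5 -> [31, 34, 10, 5, 24, 35, 40]
Partition 2: pivot=24 at index 2 -> [10, 5, 24, 34, 31, 35, 40]
Partition 3: pivot=5 at index 0 -> [5, 10, 24, 34, 31, 35, 40]
Partition 4: pivot=31 at index 3 -> [5, 10, 24, 31, 34, 35, 40]


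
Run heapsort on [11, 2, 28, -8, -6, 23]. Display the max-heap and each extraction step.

Build heap: [28, 2, 23, -8, -6, 11]
Extract 28: [23, 2, 11, -8, -6, 28]
Extract 23: [11, 2, -6, -8, 23, 28]
Extract 11: [2, -8, -6, 11, 23, 28]
Extract 2: [-6, -8, 2, 11, 23, 28]
Extract -6: [-8, -6, 2, 11, 23, 28]


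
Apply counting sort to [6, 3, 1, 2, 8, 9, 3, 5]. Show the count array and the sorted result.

Count array: [0, 1, 1, 2, 0, 1, 1, 0, 1, 1]
(count[i] = number of elements equal to i)
Cumulative count: [0, 1, 2, 4, 4, 5, 6, 6, 7, 8]
Sorted: [1, 2, 3, 3, 5, 6, 8, 9]


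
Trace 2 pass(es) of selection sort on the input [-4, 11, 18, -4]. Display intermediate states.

Pass 1: Select minimum -4 at index 0, swap -> [-4, 11, 18, -4]
Pass 2: Select minimum -4 at index 3, swap -> [-4, -4, 18, 11]


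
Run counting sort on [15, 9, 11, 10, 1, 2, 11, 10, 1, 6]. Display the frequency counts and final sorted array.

Count array: [0, 2, 1, 0, 0, 0, 1, 0, 0, 1, 2, 2, 0, 0, 0, 1]
(count[i] = number of elements equal to i)
Cumulative count: [0, 2, 3, 3, 3, 3, 4, 4, 4, 5, 7, 9, 9, 9, 9, 10]
Sorted: [1, 1, 2, 6, 9, 10, 10, 11, 11, 15]


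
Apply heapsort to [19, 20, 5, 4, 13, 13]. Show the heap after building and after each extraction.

Build heap: [20, 19, 13, 4, 13, 5]
Extract 20: [19, 13, 13, 4, 5, 20]
Extract 19: [13, 5, 13, 4, 19, 20]
Extract 13: [13, 5, 4, 13, 19, 20]
Extract 13: [5, 4, 13, 13, 19, 20]
Extract 5: [4, 5, 13, 13, 19, 20]


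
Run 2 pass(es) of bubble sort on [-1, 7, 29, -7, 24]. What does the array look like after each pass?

After pass 1: [-1, 7, -7, 24, 29] (2 swaps)
After pass 2: [-1, -7, 7, 24, 29] (1 swaps)
Total swaps: 3


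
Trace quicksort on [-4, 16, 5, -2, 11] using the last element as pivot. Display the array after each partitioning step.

Partition 1: pivot=11 at index 3 -> [-4, 5, -2, 11, 16]
Partition 2: pivot=-2 at index 1 -> [-4, -2, 5, 11, 16]


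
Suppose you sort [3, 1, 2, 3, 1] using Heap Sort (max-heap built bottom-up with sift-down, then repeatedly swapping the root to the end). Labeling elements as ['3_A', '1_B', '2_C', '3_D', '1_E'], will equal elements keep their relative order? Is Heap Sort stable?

Trace Heap Sort on the labeled array (the key is the number; the letter only tracks identity):
  Build max-heap: [3_A, 3_D, 2_C, 1_B, 1_E]
  Swap root 3_A to index 4, re-heapify first 4 -> [3_D, 1_E, 2_C, 1_B, 3_A]
  Swap root 3_D to index 3, re-heapify first 3 -> [2_C, 1_E, 1_B, 3_D, 3_A]
  Swap root 2_C to index 2, re-heapify first 2 -> [1_B, 1_E, 2_C, 3_D, 3_A]
  Swap root 1_B to index 1, re-heapify first 1 -> [1_E, 1_B, 2_C, 3_D, 3_A]
Final order: [1_E, 1_B, 2_C, 3_D, 3_A]
Equal keys:
  value 1: originally 1_B, 1_E; after sorting 1_E, 1_B -> order changed
  value 3: originally 3_A, 3_D; after sorting 3_D, 3_A -> order changed
Equal keys were reordered, so Heap Sort is not stable: heap construction and root-to-end swaps move elements without regard to the original order of equal keys. (One such input is enough; an unstable sort may happen to preserve order on other inputs, but it gives no guarantee.)
Answer: Not stable


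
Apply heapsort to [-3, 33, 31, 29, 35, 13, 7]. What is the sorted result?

Build heap: [35, 33, 31, 29, -3, 13, 7]
Extract 35: [33, 29, 31, 7, -3, 13, 35]
Extract 33: [31, 29, 13, 7, -3, 33, 35]
Extract 31: [29, 7, 13, -3, 31, 33, 35]
Extract 29: [13, 7, -3, 29, 31, 33, 35]
Extract 13: [7, -3, 13, 29, 31, 33, 35]
Extract 7: [-3, 7, 13, 29, 31, 33, 35]


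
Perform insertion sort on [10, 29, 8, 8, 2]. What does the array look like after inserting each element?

First element 10 is already 'sorted'
Insert 29: shifted 0 elements -> [10, 29, 8, 8, 2]
Insert 8: shifted 2 elements -> [8, 10, 29, 8, 2]
Insert 8: shifted 2 elements -> [8, 8, 10, 29, 2]
Insert 2: shifted 4 elements -> [2, 8, 8, 10, 29]


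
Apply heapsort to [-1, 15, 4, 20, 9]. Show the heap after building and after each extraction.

Build heap: [20, 15, 4, -1, 9]
Extract 20: [15, 9, 4, -1, 20]
Extract 15: [9, -1, 4, 15, 20]
Extract 9: [4, -1, 9, 15, 20]
Extract 4: [-1, 4, 9, 15, 20]


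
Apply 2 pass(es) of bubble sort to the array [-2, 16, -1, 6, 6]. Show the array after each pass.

After pass 1: [-2, -1, 6, 6, 16] (3 swaps)
After pass 2: [-2, -1, 6, 6, 16] (0 swaps)
Total swaps: 3


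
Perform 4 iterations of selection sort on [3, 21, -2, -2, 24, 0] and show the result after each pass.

Pass 1: Select minimum -2 at index 2, swap -> [-2, 21, 3, -2, 24, 0]
Pass 2: Select minimum -2 at index 3, swap -> [-2, -2, 3, 21, 24, 0]
Pass 3: Select minimum 0 at index 5, swap -> [-2, -2, 0, 21, 24, 3]
Pass 4: Select minimum 3 at index 5, swap -> [-2, -2, 0, 3, 24, 21]


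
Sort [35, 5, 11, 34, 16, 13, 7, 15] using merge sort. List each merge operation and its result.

Divide and conquer:
  Merge [35] + [5] -> [5, 35]
  Merge [11] + [34] -> [11, 34]
  Merge [5, 35] + [11, 34] -> [5, 11, 34, 35]
  Merge [16] + [13] -> [13, 16]
  Merge [7] + [15] -> [7, 15]
  Merge [13, 16] + [7, 15] -> [7, 13, 15, 16]
  Merge [5, 11, 34, 35] + [7, 13, 15, 16] -> [5, 7, 11, 13, 15, 16, 34, 35]


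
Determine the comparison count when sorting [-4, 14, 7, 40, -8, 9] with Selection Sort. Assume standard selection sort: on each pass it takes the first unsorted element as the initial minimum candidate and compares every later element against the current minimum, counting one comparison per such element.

Pass 1: scan indices 1..5 for the minimum = 5 comparison(s); min is -8, place at index 0 -> [-8, 14, 7, 40, -4, 9]
Pass 2: scan indices 2..5 for the minimum = 4 comparison(s); min is -4, place at index 1 -> [-8, -4, 7, 40, 14, 9]
Pass 3: scan indices 3..5 for the minimum = 3 comparison(s); min is 7, place at index 2 -> [-8, -4, 7, 40, 14, 9]
Pass 4: scan indices 4..5 for the minimum = 2 comparison(s); min is 9, place at index 3 -> [-8, -4, 7, 9, 14, 40]
Pass 5: scan indices 5..5 for the minimum = 1 comparison(s); min is 14, place at index 4 -> [-8, -4, 7, 9, 14, 40]
Selection sort always scans the whole unsorted suffix, so the count is (n-1) + (n-2) + ... + 1 = n(n-1)/2 = 6*5/2 = 15 regardless of the input order.
Total comparisons: 5 + 4 + 3 + 2 + 1 = 15


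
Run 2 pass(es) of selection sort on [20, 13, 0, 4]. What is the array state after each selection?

Pass 1: Select minimum 0 at index 2, swap -> [0, 13, 20, 4]
Pass 2: Select minimum 4 at index 3, swap -> [0, 4, 20, 13]


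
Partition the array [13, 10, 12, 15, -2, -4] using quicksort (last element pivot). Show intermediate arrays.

Partition 1: pivot=-4 at index 0 -> [-4, 10, 12, 15, -2, 13]
Partition 2: pivot=13 at index 4 -> [-4, 10, 12, -2, 13, 15]
Partition 3: pivot=-2 at index 1 -> [-4, -2, 12, 10, 13, 15]
Partition 4: pivot=10 at index 2 -> [-4, -2, 10, 12, 13, 15]


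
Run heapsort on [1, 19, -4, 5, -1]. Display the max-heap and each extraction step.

Build heap: [19, 5, -4, 1, -1]
Extract 19: [5, 1, -4, -1, 19]
Extract 5: [1, -1, -4, 5, 19]
Extract 1: [-1, -4, 1, 5, 19]
Extract -1: [-4, -1, 1, 5, 19]


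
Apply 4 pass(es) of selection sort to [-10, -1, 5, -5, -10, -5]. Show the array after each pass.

Pass 1: Select minimum -10 at index 0, swap -> [-10, -1, 5, -5, -10, -5]
Pass 2: Select minimum -10 at index 4, swap -> [-10, -10, 5, -5, -1, -5]
Pass 3: Select minimum -5 at index 3, swap -> [-10, -10, -5, 5, -1, -5]
Pass 4: Select minimum -5 at index 5, swap -> [-10, -10, -5, -5, -1, 5]


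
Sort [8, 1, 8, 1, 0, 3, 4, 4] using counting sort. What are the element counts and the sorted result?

Count array: [1, 2, 0, 1, 2, 0, 0, 0, 2]
(count[i] = number of elements equal to i)
Cumulative count: [1, 3, 3, 4, 6, 6, 6, 6, 8]
Sorted: [0, 1, 1, 3, 4, 4, 8, 8]


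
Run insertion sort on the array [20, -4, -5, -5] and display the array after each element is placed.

First element 20 is already 'sorted'
Insert -4: shifted 1 elements -> [-4, 20, -5, -5]
Insert -5: shifted 2 elements -> [-5, -4, 20, -5]
Insert -5: shifted 2 elements -> [-5, -5, -4, 20]


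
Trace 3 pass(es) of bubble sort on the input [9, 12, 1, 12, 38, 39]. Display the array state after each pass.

After pass 1: [9, 1, 12, 12, 38, 39] (1 swaps)
After pass 2: [1, 9, 12, 12, 38, 39] (1 swaps)
After pass 3: [1, 9, 12, 12, 38, 39] (0 swaps)
Total swaps: 2


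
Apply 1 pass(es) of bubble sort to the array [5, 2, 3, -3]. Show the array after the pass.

After pass 1: [2, 3, -3, 5] (3 swaps)
Total swaps: 3


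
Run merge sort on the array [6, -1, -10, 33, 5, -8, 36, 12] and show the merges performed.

Divide and conquer:
  Merge [6] + [-1] -> [-1, 6]
  Merge [-10] + [33] -> [-10, 33]
  Merge [-1, 6] + [-10, 33] -> [-10, -1, 6, 33]
  Merge [5] + [-8] -> [-8, 5]
  Merge [36] + [12] -> [12, 36]
  Merge [-8, 5] + [12, 36] -> [-8, 5, 12, 36]
  Merge [-10, -1, 6, 33] + [-8, 5, 12, 36] -> [-10, -8, -1, 5, 6, 12, 33, 36]


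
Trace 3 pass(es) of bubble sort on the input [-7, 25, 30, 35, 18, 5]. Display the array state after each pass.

After pass 1: [-7, 25, 30, 18, 5, 35] (2 swaps)
After pass 2: [-7, 25, 18, 5, 30, 35] (2 swaps)
After pass 3: [-7, 18, 5, 25, 30, 35] (2 swaps)
Total swaps: 6


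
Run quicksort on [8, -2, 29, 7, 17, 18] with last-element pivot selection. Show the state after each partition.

Partition 1: pivot=18 at index 4 -> [8, -2, 7, 17, 18, 29]
Partition 2: pivot=17 at index 3 -> [8, -2, 7, 17, 18, 29]
Partition 3: pivot=7 at index 1 -> [-2, 7, 8, 17, 18, 29]


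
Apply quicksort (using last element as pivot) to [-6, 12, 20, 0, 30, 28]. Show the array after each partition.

Partition 1: pivot=28 at index 4 -> [-6, 12, 20, 0, 28, 30]
Partition 2: pivot=0 at index 1 -> [-6, 0, 20, 12, 28, 30]
Partition 3: pivot=12 at index 2 -> [-6, 0, 12, 20, 28, 30]


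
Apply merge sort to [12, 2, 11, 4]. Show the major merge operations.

Divide and conquer:
  Merge [12] + [2] -> [2, 12]
  Merge [11] + [4] -> [4, 11]
  Merge [2, 12] + [4, 11] -> [2, 4, 11, 12]


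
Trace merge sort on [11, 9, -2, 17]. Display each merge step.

Divide and conquer:
  Merge [11] + [9] -> [9, 11]
  Merge [-2] + [17] -> [-2, 17]
  Merge [9, 11] + [-2, 17] -> [-2, 9, 11, 17]


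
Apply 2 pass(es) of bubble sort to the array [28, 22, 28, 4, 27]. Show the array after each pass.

After pass 1: [22, 28, 4, 27, 28] (3 swaps)
After pass 2: [22, 4, 27, 28, 28] (2 swaps)
Total swaps: 5


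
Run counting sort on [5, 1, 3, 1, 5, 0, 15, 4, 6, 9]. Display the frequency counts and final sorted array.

Count array: [1, 2, 0, 1, 1, 2, 1, 0, 0, 1, 0, 0, 0, 0, 0, 1]
(count[i] = number of elements equal to i)
Cumulative count: [1, 3, 3, 4, 5, 7, 8, 8, 8, 9, 9, 9, 9, 9, 9, 10]
Sorted: [0, 1, 1, 3, 4, 5, 5, 6, 9, 15]


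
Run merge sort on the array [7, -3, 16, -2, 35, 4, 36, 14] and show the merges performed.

Divide and conquer:
  Merge [7] + [-3] -> [-3, 7]
  Merge [16] + [-2] -> [-2, 16]
  Merge [-3, 7] + [-2, 16] -> [-3, -2, 7, 16]
  Merge [35] + [4] -> [4, 35]
  Merge [36] + [14] -> [14, 36]
  Merge [4, 35] + [14, 36] -> [4, 14, 35, 36]
  Merge [-3, -2, 7, 16] + [4, 14, 35, 36] -> [-3, -2, 4, 7, 14, 16, 35, 36]


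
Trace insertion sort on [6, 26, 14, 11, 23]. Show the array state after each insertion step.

First element 6 is already 'sorted'
Insert 26: shifted 0 elements -> [6, 26, 14, 11, 23]
Insert 14: shifted 1 elements -> [6, 14, 26, 11, 23]
Insert 11: shifted 2 elements -> [6, 11, 14, 26, 23]
Insert 23: shifted 1 elements -> [6, 11, 14, 23, 26]


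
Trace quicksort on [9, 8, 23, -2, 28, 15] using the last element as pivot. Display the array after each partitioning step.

Partition 1: pivot=15 at index 3 -> [9, 8, -2, 15, 28, 23]
Partition 2: pivot=-2 at index 0 -> [-2, 8, 9, 15, 28, 23]
Partition 3: pivot=9 at index 2 -> [-2, 8, 9, 15, 28, 23]
Partition 4: pivot=23 at index 4 -> [-2, 8, 9, 15, 23, 28]


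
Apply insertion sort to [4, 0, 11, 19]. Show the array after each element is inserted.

First element 4 is already 'sorted'
Insert 0: shifted 1 elements -> [0, 4, 11, 19]
Insert 11: shifted 0 elements -> [0, 4, 11, 19]
Insert 19: shifted 0 elements -> [0, 4, 11, 19]


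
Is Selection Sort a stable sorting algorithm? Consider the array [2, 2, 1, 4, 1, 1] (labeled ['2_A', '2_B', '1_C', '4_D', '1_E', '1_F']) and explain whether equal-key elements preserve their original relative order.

Trace Selection Sort on the labeled array (the key is the number; the letter only tracks identity):
  Pass 1: minimum of unsorted part is 1_C at index 2; swap it with 2_A at index 0 -> [1_C, 2_B, 2_A, 4_D, 1_E, 1_F]
  Pass 2: minimum of unsorted part is 1_E at index 4; swap it with 2_B at index 1 -> [1_C, 1_E, 2_A, 4_D, 2_B, 1_F]
  Pass 3: minimum of unsorted part is 1_F at index 5; swap it with 2_A at index 2 -> [1_C, 1_E, 1_F, 4_D, 2_B, 2_A]
  Pass 4: minimum of unsorted part is 2_B at index 4; swap it with 4_D at index 3 -> [1_C, 1_E, 1_F, 2_B, 4_D, 2_A]
  Pass 5: minimum of unsorted part is 2_A at index 5; swap it with 4_D at index 4 -> [1_C, 1_E, 1_F, 2_B, 2_A, 4_D]
Final order: [1_C, 1_E, 1_F, 2_B, 2_A, 4_D]
Equal keys:
  value 1: originally 1_C, 1_E, 1_F; after sorting 1_C, 1_E, 1_F -> order preserved
  value 2: originally 2_A, 2_B; after sorting 2_B, 2_A -> order changed
Equal keys were reordered, so Selection Sort is not stable: the long-range swap that moves the minimum into place can carry an element past an equal key. (One such input is enough; an unstable sort may happen to preserve order on other inputs, but it gives no guarantee.)
Answer: Not stable


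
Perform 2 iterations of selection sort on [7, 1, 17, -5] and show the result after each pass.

Pass 1: Select minimum -5 at index 3, swap -> [-5, 1, 17, 7]
Pass 2: Select minimum 1 at index 1, swap -> [-5, 1, 17, 7]


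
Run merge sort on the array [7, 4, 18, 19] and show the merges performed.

Divide and conquer:
  Merge [7] + [4] -> [4, 7]
  Merge [18] + [19] -> [18, 19]
  Merge [4, 7] + [18, 19] -> [4, 7, 18, 19]


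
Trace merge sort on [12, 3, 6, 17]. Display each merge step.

Divide and conquer:
  Merge [12] + [3] -> [3, 12]
  Merge [6] + [17] -> [6, 17]
  Merge [3, 12] + [6, 17] -> [3, 6, 12, 17]


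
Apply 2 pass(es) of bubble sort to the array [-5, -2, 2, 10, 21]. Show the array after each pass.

After pass 1: [-5, -2, 2, 10, 21] (0 swaps)
After pass 2: [-5, -2, 2, 10, 21] (0 swaps)
Total swaps: 0


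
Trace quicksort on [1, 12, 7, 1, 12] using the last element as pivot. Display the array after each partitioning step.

Partition 1: pivot=12 at index 4 -> [1, 12, 7, 1, 12]
Partition 2: pivot=1 at index 1 -> [1, 1, 7, 12, 12]
Partition 3: pivot=12 at index 3 -> [1, 1, 7, 12, 12]


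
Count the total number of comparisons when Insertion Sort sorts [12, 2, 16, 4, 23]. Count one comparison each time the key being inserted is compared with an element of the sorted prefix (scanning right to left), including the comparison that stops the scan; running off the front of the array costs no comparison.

Insert 2: 12 > 2 (shift), reached front = 1 comparison(s) -> [2, 12, 16, 4, 23]
Insert 16: 12 <= 16 (stop) = 1 comparison(s) -> [2, 12, 16, 4, 23]
Insert 4: 16 > 4 (shift), 12 > 4 (shift), 2 <= 4 (stop) = 3 comparison(s) -> [2, 4, 12, 16, 23]
Insert 23: 16 <= 23 (stop) = 1 comparison(s) -> [2, 4, 12, 16, 23]
Total comparisons: 1 + 1 + 3 + 1 = 6


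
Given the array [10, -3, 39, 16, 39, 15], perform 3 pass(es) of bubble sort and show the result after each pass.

After pass 1: [-3, 10, 16, 39, 15, 39] (3 swaps)
After pass 2: [-3, 10, 16, 15, 39, 39] (1 swaps)
After pass 3: [-3, 10, 15, 16, 39, 39] (1 swaps)
Total swaps: 5


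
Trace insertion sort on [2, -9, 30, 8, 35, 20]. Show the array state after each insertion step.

First element 2 is already 'sorted'
Insert -9: shifted 1 elements -> [-9, 2, 30, 8, 35, 20]
Insert 30: shifted 0 elements -> [-9, 2, 30, 8, 35, 20]
Insert 8: shifted 1 elements -> [-9, 2, 8, 30, 35, 20]
Insert 35: shifted 0 elements -> [-9, 2, 8, 30, 35, 20]
Insert 20: shifted 2 elements -> [-9, 2, 8, 20, 30, 35]


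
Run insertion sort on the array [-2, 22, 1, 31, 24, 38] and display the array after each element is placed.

First element -2 is already 'sorted'
Insert 22: shifted 0 elements -> [-2, 22, 1, 31, 24, 38]
Insert 1: shifted 1 elements -> [-2, 1, 22, 31, 24, 38]
Insert 31: shifted 0 elements -> [-2, 1, 22, 31, 24, 38]
Insert 24: shifted 1 elements -> [-2, 1, 22, 24, 31, 38]
Insert 38: shifted 0 elements -> [-2, 1, 22, 24, 31, 38]


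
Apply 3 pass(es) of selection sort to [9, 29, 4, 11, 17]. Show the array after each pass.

Pass 1: Select minimum 4 at index 2, swap -> [4, 29, 9, 11, 17]
Pass 2: Select minimum 9 at index 2, swap -> [4, 9, 29, 11, 17]
Pass 3: Select minimum 11 at index 3, swap -> [4, 9, 11, 29, 17]


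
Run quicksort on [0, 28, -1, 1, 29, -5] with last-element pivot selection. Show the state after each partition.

Partition 1: pivot=-5 at index 0 -> [-5, 28, -1, 1, 29, 0]
Partition 2: pivot=0 at index 2 -> [-5, -1, 0, 1, 29, 28]
Partition 3: pivot=28 at index 4 -> [-5, -1, 0, 1, 28, 29]


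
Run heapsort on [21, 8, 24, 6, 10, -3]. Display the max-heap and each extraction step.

Build heap: [24, 10, 21, 6, 8, -3]
Extract 24: [21, 10, -3, 6, 8, 24]
Extract 21: [10, 8, -3, 6, 21, 24]
Extract 10: [8, 6, -3, 10, 21, 24]
Extract 8: [6, -3, 8, 10, 21, 24]
Extract 6: [-3, 6, 8, 10, 21, 24]


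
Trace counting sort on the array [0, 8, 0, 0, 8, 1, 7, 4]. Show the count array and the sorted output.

Count array: [3, 1, 0, 0, 1, 0, 0, 1, 2]
(count[i] = number of elements equal to i)
Cumulative count: [3, 4, 4, 4, 5, 5, 5, 6, 8]
Sorted: [0, 0, 0, 1, 4, 7, 8, 8]


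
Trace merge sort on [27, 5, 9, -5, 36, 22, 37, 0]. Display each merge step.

Divide and conquer:
  Merge [27] + [5] -> [5, 27]
  Merge [9] + [-5] -> [-5, 9]
  Merge [5, 27] + [-5, 9] -> [-5, 5, 9, 27]
  Merge [36] + [22] -> [22, 36]
  Merge [37] + [0] -> [0, 37]
  Merge [22, 36] + [0, 37] -> [0, 22, 36, 37]
  Merge [-5, 5, 9, 27] + [0, 22, 36, 37] -> [-5, 0, 5, 9, 22, 27, 36, 37]


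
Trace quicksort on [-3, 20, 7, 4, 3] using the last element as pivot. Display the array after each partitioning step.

Partition 1: pivot=3 at index 1 -> [-3, 3, 7, 4, 20]
Partition 2: pivot=20 at index 4 -> [-3, 3, 7, 4, 20]
Partition 3: pivot=4 at index 2 -> [-3, 3, 4, 7, 20]


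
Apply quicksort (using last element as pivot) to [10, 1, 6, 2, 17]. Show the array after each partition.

Partition 1: pivot=17 at index 4 -> [10, 1, 6, 2, 17]
Partition 2: pivot=2 at index 1 -> [1, 2, 6, 10, 17]
Partition 3: pivot=10 at index 3 -> [1, 2, 6, 10, 17]


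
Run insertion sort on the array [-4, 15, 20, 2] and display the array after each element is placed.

First element -4 is already 'sorted'
Insert 15: shifted 0 elements -> [-4, 15, 20, 2]
Insert 20: shifted 0 elements -> [-4, 15, 20, 2]
Insert 2: shifted 2 elements -> [-4, 2, 15, 20]


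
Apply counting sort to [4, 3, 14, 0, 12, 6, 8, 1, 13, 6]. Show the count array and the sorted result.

Count array: [1, 1, 0, 1, 1, 0, 2, 0, 1, 0, 0, 0, 1, 1, 1]
(count[i] = number of elements equal to i)
Cumulative count: [1, 2, 2, 3, 4, 4, 6, 6, 7, 7, 7, 7, 8, 9, 10]
Sorted: [0, 1, 3, 4, 6, 6, 8, 12, 13, 14]


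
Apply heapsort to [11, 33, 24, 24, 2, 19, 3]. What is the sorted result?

Build heap: [33, 24, 24, 11, 2, 19, 3]
Extract 33: [24, 11, 24, 3, 2, 19, 33]
Extract 24: [24, 11, 19, 3, 2, 24, 33]
Extract 24: [19, 11, 2, 3, 24, 24, 33]
Extract 19: [11, 3, 2, 19, 24, 24, 33]
Extract 11: [3, 2, 11, 19, 24, 24, 33]
Extract 3: [2, 3, 11, 19, 24, 24, 33]


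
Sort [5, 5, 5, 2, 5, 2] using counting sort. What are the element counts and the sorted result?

Count array: [0, 0, 2, 0, 0, 4]
(count[i] = number of elements equal to i)
Cumulative count: [0, 0, 2, 2, 2, 6]
Sorted: [2, 2, 5, 5, 5, 5]


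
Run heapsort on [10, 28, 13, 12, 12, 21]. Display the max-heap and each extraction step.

Build heap: [28, 12, 21, 10, 12, 13]
Extract 28: [21, 12, 13, 10, 12, 28]
Extract 21: [13, 12, 12, 10, 21, 28]
Extract 13: [12, 10, 12, 13, 21, 28]
Extract 12: [12, 10, 12, 13, 21, 28]
Extract 12: [10, 12, 12, 13, 21, 28]


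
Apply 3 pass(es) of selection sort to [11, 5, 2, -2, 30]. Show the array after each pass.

Pass 1: Select minimum -2 at index 3, swap -> [-2, 5, 2, 11, 30]
Pass 2: Select minimum 2 at index 2, swap -> [-2, 2, 5, 11, 30]
Pass 3: Select minimum 5 at index 2, swap -> [-2, 2, 5, 11, 30]


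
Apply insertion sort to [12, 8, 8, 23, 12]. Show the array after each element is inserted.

First element 12 is already 'sorted'
Insert 8: shifted 1 elements -> [8, 12, 8, 23, 12]
Insert 8: shifted 1 elements -> [8, 8, 12, 23, 12]
Insert 23: shifted 0 elements -> [8, 8, 12, 23, 12]
Insert 12: shifted 1 elements -> [8, 8, 12, 12, 23]


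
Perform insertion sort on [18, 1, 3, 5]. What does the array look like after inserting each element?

First element 18 is already 'sorted'
Insert 1: shifted 1 elements -> [1, 18, 3, 5]
Insert 3: shifted 1 elements -> [1, 3, 18, 5]
Insert 5: shifted 1 elements -> [1, 3, 5, 18]


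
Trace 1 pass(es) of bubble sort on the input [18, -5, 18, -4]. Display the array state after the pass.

After pass 1: [-5, 18, -4, 18] (2 swaps)
Total swaps: 2


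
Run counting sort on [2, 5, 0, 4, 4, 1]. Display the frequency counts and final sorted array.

Count array: [1, 1, 1, 0, 2, 1]
(count[i] = number of elements equal to i)
Cumulative count: [1, 2, 3, 3, 5, 6]
Sorted: [0, 1, 2, 4, 4, 5]


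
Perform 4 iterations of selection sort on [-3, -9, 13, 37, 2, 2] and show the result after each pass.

Pass 1: Select minimum -9 at index 1, swap -> [-9, -3, 13, 37, 2, 2]
Pass 2: Select minimum -3 at index 1, swap -> [-9, -3, 13, 37, 2, 2]
Pass 3: Select minimum 2 at index 4, swap -> [-9, -3, 2, 37, 13, 2]
Pass 4: Select minimum 2 at index 5, swap -> [-9, -3, 2, 2, 13, 37]


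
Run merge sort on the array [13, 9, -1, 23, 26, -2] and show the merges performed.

Divide and conquer:
  Merge [9] + [-1] -> [-1, 9]
  Merge [13] + [-1, 9] -> [-1, 9, 13]
  Merge [26] + [-2] -> [-2, 26]
  Merge [23] + [-2, 26] -> [-2, 23, 26]
  Merge [-1, 9, 13] + [-2, 23, 26] -> [-2, -1, 9, 13, 23, 26]


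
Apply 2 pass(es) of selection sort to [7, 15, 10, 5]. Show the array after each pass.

Pass 1: Select minimum 5 at index 3, swap -> [5, 15, 10, 7]
Pass 2: Select minimum 7 at index 3, swap -> [5, 7, 10, 15]


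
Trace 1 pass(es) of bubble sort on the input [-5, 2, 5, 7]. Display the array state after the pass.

After pass 1: [-5, 2, 5, 7] (0 swaps)
Total swaps: 0


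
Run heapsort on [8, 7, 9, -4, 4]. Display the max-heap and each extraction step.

Build heap: [9, 7, 8, -4, 4]
Extract 9: [8, 7, 4, -4, 9]
Extract 8: [7, -4, 4, 8, 9]
Extract 7: [4, -4, 7, 8, 9]
Extract 4: [-4, 4, 7, 8, 9]


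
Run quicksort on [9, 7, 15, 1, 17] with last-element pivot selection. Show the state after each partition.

Partition 1: pivot=17 at index 4 -> [9, 7, 15, 1, 17]
Partition 2: pivot=1 at index 0 -> [1, 7, 15, 9, 17]
Partition 3: pivot=9 at index 2 -> [1, 7, 9, 15, 17]


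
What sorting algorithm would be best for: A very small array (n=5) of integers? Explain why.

Best choice: Insertion sort
Reason: For tiny inputs the O(n^2) overhead is negligible and insertion sort has minimal constant factors


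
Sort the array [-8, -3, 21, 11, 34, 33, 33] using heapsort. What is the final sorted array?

Build heap: [34, 11, 33, -8, -3, 21, 33]
Extract 34: [33, 11, 33, -8, -3, 21, 34]
Extract 33: [33, 11, 21, -8, -3, 33, 34]
Extract 33: [21, 11, -3, -8, 33, 33, 34]
Extract 21: [11, -8, -3, 21, 33, 33, 34]
Extract 11: [-3, -8, 11, 21, 33, 33, 34]
Extract -3: [-8, -3, 11, 21, 33, 33, 34]


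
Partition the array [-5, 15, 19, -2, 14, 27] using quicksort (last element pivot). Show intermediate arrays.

Partition 1: pivot=27 at index 5 -> [-5, 15, 19, -2, 14, 27]
Partition 2: pivot=14 at index 2 -> [-5, -2, 14, 15, 19, 27]
Partition 3: pivot=-2 at index 1 -> [-5, -2, 14, 15, 19, 27]
Partition 4: pivot=19 at index 4 -> [-5, -2, 14, 15, 19, 27]


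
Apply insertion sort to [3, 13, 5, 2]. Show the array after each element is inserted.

First element 3 is already 'sorted'
Insert 13: shifted 0 elements -> [3, 13, 5, 2]
Insert 5: shifted 1 elements -> [3, 5, 13, 2]
Insert 2: shifted 3 elements -> [2, 3, 5, 13]


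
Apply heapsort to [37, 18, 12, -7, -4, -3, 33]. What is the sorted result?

Build heap: [37, 18, 33, -7, -4, -3, 12]
Extract 37: [33, 18, 12, -7, -4, -3, 37]
Extract 33: [18, -3, 12, -7, -4, 33, 37]
Extract 18: [12, -3, -4, -7, 18, 33, 37]
Extract 12: [-3, -7, -4, 12, 18, 33, 37]
Extract -3: [-4, -7, -3, 12, 18, 33, 37]
Extract -4: [-7, -4, -3, 12, 18, 33, 37]


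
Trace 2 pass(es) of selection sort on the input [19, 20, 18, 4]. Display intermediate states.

Pass 1: Select minimum 4 at index 3, swap -> [4, 20, 18, 19]
Pass 2: Select minimum 18 at index 2, swap -> [4, 18, 20, 19]


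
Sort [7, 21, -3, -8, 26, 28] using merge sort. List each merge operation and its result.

Divide and conquer:
  Merge [21] + [-3] -> [-3, 21]
  Merge [7] + [-3, 21] -> [-3, 7, 21]
  Merge [26] + [28] -> [26, 28]
  Merge [-8] + [26, 28] -> [-8, 26, 28]
  Merge [-3, 7, 21] + [-8, 26, 28] -> [-8, -3, 7, 21, 26, 28]


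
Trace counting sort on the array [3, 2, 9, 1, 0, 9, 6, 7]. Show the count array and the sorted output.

Count array: [1, 1, 1, 1, 0, 0, 1, 1, 0, 2]
(count[i] = number of elements equal to i)
Cumulative count: [1, 2, 3, 4, 4, 4, 5, 6, 6, 8]
Sorted: [0, 1, 2, 3, 6, 7, 9, 9]


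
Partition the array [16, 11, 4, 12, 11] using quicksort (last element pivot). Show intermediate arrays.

Partition 1: pivot=11 at index 2 -> [11, 4, 11, 12, 16]
Partition 2: pivot=4 at index 0 -> [4, 11, 11, 12, 16]
Partition 3: pivot=16 at index 4 -> [4, 11, 11, 12, 16]


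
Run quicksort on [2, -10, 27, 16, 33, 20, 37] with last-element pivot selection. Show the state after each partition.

Partition 1: pivot=37 at index 6 -> [2, -10, 27, 16, 33, 20, 37]
Partition 2: pivot=20 at index 3 -> [2, -10, 16, 20, 33, 27, 37]
Partition 3: pivot=16 at index 2 -> [2, -10, 16, 20, 33, 27, 37]
Partition 4: pivot=-10 at index 0 -> [-10, 2, 16, 20, 33, 27, 37]
Partition 5: pivot=27 at index 4 -> [-10, 2, 16, 20, 27, 33, 37]


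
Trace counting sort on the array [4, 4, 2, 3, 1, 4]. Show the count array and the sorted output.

Count array: [0, 1, 1, 1, 3]
(count[i] = number of elements equal to i)
Cumulative count: [0, 1, 2, 3, 6]
Sorted: [1, 2, 3, 4, 4, 4]


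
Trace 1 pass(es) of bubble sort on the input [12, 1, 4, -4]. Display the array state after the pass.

After pass 1: [1, 4, -4, 12] (3 swaps)
Total swaps: 3


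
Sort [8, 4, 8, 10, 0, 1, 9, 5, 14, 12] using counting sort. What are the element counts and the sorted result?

Count array: [1, 1, 0, 0, 1, 1, 0, 0, 2, 1, 1, 0, 1, 0, 1]
(count[i] = number of elements equal to i)
Cumulative count: [1, 2, 2, 2, 3, 4, 4, 4, 6, 7, 8, 8, 9, 9, 10]
Sorted: [0, 1, 4, 5, 8, 8, 9, 10, 12, 14]


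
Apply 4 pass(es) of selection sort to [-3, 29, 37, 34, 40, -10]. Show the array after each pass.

Pass 1: Select minimum -10 at index 5, swap -> [-10, 29, 37, 34, 40, -3]
Pass 2: Select minimum -3 at index 5, swap -> [-10, -3, 37, 34, 40, 29]
Pass 3: Select minimum 29 at index 5, swap -> [-10, -3, 29, 34, 40, 37]
Pass 4: Select minimum 34 at index 3, swap -> [-10, -3, 29, 34, 40, 37]


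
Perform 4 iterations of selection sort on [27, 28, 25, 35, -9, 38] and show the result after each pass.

Pass 1: Select minimum -9 at index 4, swap -> [-9, 28, 25, 35, 27, 38]
Pass 2: Select minimum 25 at index 2, swap -> [-9, 25, 28, 35, 27, 38]
Pass 3: Select minimum 27 at index 4, swap -> [-9, 25, 27, 35, 28, 38]
Pass 4: Select minimum 28 at index 4, swap -> [-9, 25, 27, 28, 35, 38]


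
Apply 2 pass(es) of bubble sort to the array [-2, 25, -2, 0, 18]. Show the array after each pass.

After pass 1: [-2, -2, 0, 18, 25] (3 swaps)
After pass 2: [-2, -2, 0, 18, 25] (0 swaps)
Total swaps: 3


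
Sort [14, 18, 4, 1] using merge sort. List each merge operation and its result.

Divide and conquer:
  Merge [14] + [18] -> [14, 18]
  Merge [4] + [1] -> [1, 4]
  Merge [14, 18] + [1, 4] -> [1, 4, 14, 18]


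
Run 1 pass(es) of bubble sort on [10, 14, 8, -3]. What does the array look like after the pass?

After pass 1: [10, 8, -3, 14] (2 swaps)
Total swaps: 2


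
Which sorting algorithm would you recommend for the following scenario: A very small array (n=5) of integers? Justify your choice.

Best choice: Insertion sort
Reason: For tiny inputs the O(n^2) overhead is negligible and insertion sort has minimal constant factors


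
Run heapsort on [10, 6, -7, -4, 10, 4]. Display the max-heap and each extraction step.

Build heap: [10, 10, 4, -4, 6, -7]
Extract 10: [10, 6, 4, -4, -7, 10]
Extract 10: [6, -4, 4, -7, 10, 10]
Extract 6: [4, -4, -7, 6, 10, 10]
Extract 4: [-4, -7, 4, 6, 10, 10]
Extract -4: [-7, -4, 4, 6, 10, 10]


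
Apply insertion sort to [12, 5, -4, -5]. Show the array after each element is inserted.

First element 12 is already 'sorted'
Insert 5: shifted 1 elements -> [5, 12, -4, -5]
Insert -4: shifted 2 elements -> [-4, 5, 12, -5]
Insert -5: shifted 3 elements -> [-5, -4, 5, 12]


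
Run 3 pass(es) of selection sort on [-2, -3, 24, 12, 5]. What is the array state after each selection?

Pass 1: Select minimum -3 at index 1, swap -> [-3, -2, 24, 12, 5]
Pass 2: Select minimum -2 at index 1, swap -> [-3, -2, 24, 12, 5]
Pass 3: Select minimum 5 at index 4, swap -> [-3, -2, 5, 12, 24]


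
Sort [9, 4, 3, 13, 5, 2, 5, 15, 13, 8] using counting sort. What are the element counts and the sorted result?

Count array: [0, 0, 1, 1, 1, 2, 0, 0, 1, 1, 0, 0, 0, 2, 0, 1]
(count[i] = number of elements equal to i)
Cumulative count: [0, 0, 1, 2, 3, 5, 5, 5, 6, 7, 7, 7, 7, 9, 9, 10]
Sorted: [2, 3, 4, 5, 5, 8, 9, 13, 13, 15]


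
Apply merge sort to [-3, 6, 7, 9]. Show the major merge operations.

Divide and conquer:
  Merge [-3] + [6] -> [-3, 6]
  Merge [7] + [9] -> [7, 9]
  Merge [-3, 6] + [7, 9] -> [-3, 6, 7, 9]


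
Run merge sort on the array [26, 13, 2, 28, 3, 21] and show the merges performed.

Divide and conquer:
  Merge [13] + [2] -> [2, 13]
  Merge [26] + [2, 13] -> [2, 13, 26]
  Merge [3] + [21] -> [3, 21]
  Merge [28] + [3, 21] -> [3, 21, 28]
  Merge [2, 13, 26] + [3, 21, 28] -> [2, 3, 13, 21, 26, 28]


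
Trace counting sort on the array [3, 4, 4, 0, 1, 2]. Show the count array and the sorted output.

Count array: [1, 1, 1, 1, 2]
(count[i] = number of elements equal to i)
Cumulative count: [1, 2, 3, 4, 6]
Sorted: [0, 1, 2, 3, 4, 4]


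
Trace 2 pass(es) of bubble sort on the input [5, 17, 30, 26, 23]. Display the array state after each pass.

After pass 1: [5, 17, 26, 23, 30] (2 swaps)
After pass 2: [5, 17, 23, 26, 30] (1 swaps)
Total swaps: 3


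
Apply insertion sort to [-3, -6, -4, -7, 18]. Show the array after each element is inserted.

First element -3 is already 'sorted'
Insert -6: shifted 1 elements -> [-6, -3, -4, -7, 18]
Insert -4: shifted 1 elements -> [-6, -4, -3, -7, 18]
Insert -7: shifted 3 elements -> [-7, -6, -4, -3, 18]
Insert 18: shifted 0 elements -> [-7, -6, -4, -3, 18]


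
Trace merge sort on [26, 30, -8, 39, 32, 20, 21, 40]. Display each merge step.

Divide and conquer:
  Merge [26] + [30] -> [26, 30]
  Merge [-8] + [39] -> [-8, 39]
  Merge [26, 30] + [-8, 39] -> [-8, 26, 30, 39]
  Merge [32] + [20] -> [20, 32]
  Merge [21] + [40] -> [21, 40]
  Merge [20, 32] + [21, 40] -> [20, 21, 32, 40]
  Merge [-8, 26, 30, 39] + [20, 21, 32, 40] -> [-8, 20, 21, 26, 30, 32, 39, 40]


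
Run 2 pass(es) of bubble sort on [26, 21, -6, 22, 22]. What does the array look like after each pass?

After pass 1: [21, -6, 22, 22, 26] (4 swaps)
After pass 2: [-6, 21, 22, 22, 26] (1 swaps)
Total swaps: 5


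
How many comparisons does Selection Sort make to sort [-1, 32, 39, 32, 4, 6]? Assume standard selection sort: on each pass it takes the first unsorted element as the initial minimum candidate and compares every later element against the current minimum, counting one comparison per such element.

Pass 1: scan indices 1..5 for the minimum = 5 comparison(s); min is -1, place at index 0 -> [-1, 32, 39, 32, 4, 6]
Pass 2: scan indices 2..5 for the minimum = 4 comparison(s); min is 4, place at index 1 -> [-1, 4, 39, 32, 32, 6]
Pass 3: scan indices 3..5 for the minimum = 3 comparison(s); min is 6, place at index 2 -> [-1, 4, 6, 32, 32, 39]
Pass 4: scan indices 4..5 for the minimum = 2 comparison(s); min is 32, place at index 3 -> [-1, 4, 6, 32, 32, 39]
Pass 5: scan indices 5..5 for the minimum = 1 comparison(s); min is 32, place at index 4 -> [-1, 4, 6, 32, 32, 39]
Selection sort always scans the whole unsorted suffix, so the count is (n-1) + (n-2) + ... + 1 = n(n-1)/2 = 6*5/2 = 15 regardless of the input order.
Total comparisons: 5 + 4 + 3 + 2 + 1 = 15


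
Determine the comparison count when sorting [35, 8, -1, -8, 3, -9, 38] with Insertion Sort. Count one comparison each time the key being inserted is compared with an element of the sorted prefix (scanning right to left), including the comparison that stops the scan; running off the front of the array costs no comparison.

Insert 8: 35 > 8 (shift), reached front = 1 comparison(s) -> [8, 35, -1, -8, 3, -9, 38]
Insert -1: 35 > -1 (shift), 8 > -1 (shift), reached front = 2 comparison(s) -> [-1, 8, 35, -8, 3, -9, 38]
Insert -8: 35 > -8 (shift), 8 > -8 (shift), -1 > -8 (shift), reached front = 3 comparison(s) -> [-8, -1, 8, 35, 3, -9, 38]
Insert 3: 35 > 3 (shift), 8 > 3 (shift), -1 <= 3 (stop) = 3 comparison(s) -> [-8, -1, 3, 8, 35, -9, 38]
Insert -9: 35 > -9 (shift), 8 > -9 (shift), 3 > -9 (shift), -1 > -9 (shift), -8 > -9 (shift), reached front = 5 comparison(s) -> [-9, -8, -1, 3, 8, 35, 38]
Insert 38: 35 <= 38 (stop) = 1 comparison(s) -> [-9, -8, -1, 3, 8, 35, 38]
Total comparisons: 1 + 2 + 3 + 3 + 5 + 1 = 15


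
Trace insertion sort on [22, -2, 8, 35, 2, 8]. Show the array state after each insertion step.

First element 22 is already 'sorted'
Insert -2: shifted 1 elements -> [-2, 22, 8, 35, 2, 8]
Insert 8: shifted 1 elements -> [-2, 8, 22, 35, 2, 8]
Insert 35: shifted 0 elements -> [-2, 8, 22, 35, 2, 8]
Insert 2: shifted 3 elements -> [-2, 2, 8, 22, 35, 8]
Insert 8: shifted 2 elements -> [-2, 2, 8, 8, 22, 35]


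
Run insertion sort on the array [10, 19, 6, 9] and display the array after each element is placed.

First element 10 is already 'sorted'
Insert 19: shifted 0 elements -> [10, 19, 6, 9]
Insert 6: shifted 2 elements -> [6, 10, 19, 9]
Insert 9: shifted 2 elements -> [6, 9, 10, 19]


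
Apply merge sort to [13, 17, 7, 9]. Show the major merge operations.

Divide and conquer:
  Merge [13] + [17] -> [13, 17]
  Merge [7] + [9] -> [7, 9]
  Merge [13, 17] + [7, 9] -> [7, 9, 13, 17]


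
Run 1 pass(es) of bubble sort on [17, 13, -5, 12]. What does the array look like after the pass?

After pass 1: [13, -5, 12, 17] (3 swaps)
Total swaps: 3


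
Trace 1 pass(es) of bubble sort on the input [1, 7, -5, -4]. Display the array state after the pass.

After pass 1: [1, -5, -4, 7] (2 swaps)
Total swaps: 2


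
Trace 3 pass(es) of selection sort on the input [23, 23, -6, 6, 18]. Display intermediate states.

Pass 1: Select minimum -6 at index 2, swap -> [-6, 23, 23, 6, 18]
Pass 2: Select minimum 6 at index 3, swap -> [-6, 6, 23, 23, 18]
Pass 3: Select minimum 18 at index 4, swap -> [-6, 6, 18, 23, 23]


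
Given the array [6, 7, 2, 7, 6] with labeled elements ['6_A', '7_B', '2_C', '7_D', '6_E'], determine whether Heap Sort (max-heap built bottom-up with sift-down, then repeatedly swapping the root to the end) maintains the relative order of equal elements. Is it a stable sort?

Trace Heap Sort on the labeled array (the key is the number; the letter only tracks identity):
  Build max-heap: [7_B, 7_D, 2_C, 6_A, 6_E]
  Swap root 7_B to index 4, re-heapify first 4 -> [7_D, 6_E, 2_C, 6_A, 7_B]
  Swap root 7_D to index 3, re-heapify first 3 -> [6_A, 6_E, 2_C, 7_D, 7_B]
  Swap root 6_A to index 2, re-heapify first 2 -> [6_E, 2_C, 6_A, 7_D, 7_B]
  Swap root 6_E to index 1, re-heapify first 1 -> [2_C, 6_E, 6_A, 7_D, 7_B]
Final order: [2_C, 6_E, 6_A, 7_D, 7_B]
Equal keys:
  value 6: originally 6_A, 6_E; after sorting 6_E, 6_A -> order changed
  value 7: originally 7_B, 7_D; after sorting 7_D, 7_B -> order changed
Equal keys were reordered, so Heap Sort is not stable: heap construction and root-to-end swaps move elements without regard to the original order of equal keys. (One such input is enough; an unstable sort may happen to preserve order on other inputs, but it gives no guarantee.)
Answer: Not stable


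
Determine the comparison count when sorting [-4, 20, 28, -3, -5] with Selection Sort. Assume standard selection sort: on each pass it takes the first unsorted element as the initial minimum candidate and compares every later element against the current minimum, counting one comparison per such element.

Pass 1: scan indices 1..4 for the minimum = 4 comparison(s); min is -5, place at index 0 -> [-5, 20, 28, -3, -4]
Pass 2: scan indices 2..4 for the minimum = 3 comparison(s); min is -4, place at index 1 -> [-5, -4, 28, -3, 20]
Pass 3: scan indices 3..4 for the minimum = 2 comparison(s); min is -3, place at index 2 -> [-5, -4, -3, 28, 20]
Pass 4: scan indices 4..4 for the minimum = 1 comparison(s); min is 20, place at index 3 -> [-5, -4, -3, 20, 28]
Selection sort always scans the whole unsorted suffix, so the count is (n-1) + (n-2) + ... + 1 = n(n-1)/2 = 5*4/2 = 10 regardless of the input order.
Total comparisons: 4 + 3 + 2 + 1 = 10
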